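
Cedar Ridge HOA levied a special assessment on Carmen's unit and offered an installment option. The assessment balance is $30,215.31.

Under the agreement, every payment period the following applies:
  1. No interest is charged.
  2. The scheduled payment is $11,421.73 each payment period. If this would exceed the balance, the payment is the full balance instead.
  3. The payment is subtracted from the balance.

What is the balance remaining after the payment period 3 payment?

Payment period 1: opening $30,215.31; payment $11,421.73; balance $18,793.58
Payment period 2: opening $18,793.58; payment $11,421.73; balance $7,371.85
Payment period 3: opening $7,371.85; payment $7,371.85; balance $0.00

$0.00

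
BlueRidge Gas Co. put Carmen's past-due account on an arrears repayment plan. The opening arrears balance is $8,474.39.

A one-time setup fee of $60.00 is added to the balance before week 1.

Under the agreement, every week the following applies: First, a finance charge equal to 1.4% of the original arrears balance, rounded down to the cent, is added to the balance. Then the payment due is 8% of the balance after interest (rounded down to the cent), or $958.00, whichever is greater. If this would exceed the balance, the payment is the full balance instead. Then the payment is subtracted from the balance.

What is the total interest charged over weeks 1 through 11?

$1,305.04

Week 1: opening $8,534.39; interest $118.64 → $8,653.03; payment $958.00; balance $7,695.03
Week 2: opening $7,695.03; interest $118.64 → $7,813.67; payment $958.00; balance $6,855.67
Week 3: opening $6,855.67; interest $118.64 → $6,974.31; payment $958.00; balance $6,016.31
Week 4: opening $6,016.31; interest $118.64 → $6,134.95; payment $958.00; balance $5,176.95
Week 5: opening $5,176.95; interest $118.64 → $5,295.59; payment $958.00; balance $4,337.59
Week 6: opening $4,337.59; interest $118.64 → $4,456.23; payment $958.00; balance $3,498.23
Week 7: opening $3,498.23; interest $118.64 → $3,616.87; payment $958.00; balance $2,658.87
Week 8: opening $2,658.87; interest $118.64 → $2,777.51; payment $958.00; balance $1,819.51
Week 9: opening $1,819.51; interest $118.64 → $1,938.15; payment $958.00; balance $980.15
Week 10: opening $980.15; interest $118.64 → $1,098.79; payment $958.00; balance $140.79
Week 11: opening $140.79; interest $118.64 → $259.43; payment $259.43; balance $0.00
Total interest: $118.64 + $118.64 + $118.64 + $118.64 + $118.64 + $118.64 + $118.64 + $118.64 + $118.64 + $118.64 + $118.64 = $1,305.04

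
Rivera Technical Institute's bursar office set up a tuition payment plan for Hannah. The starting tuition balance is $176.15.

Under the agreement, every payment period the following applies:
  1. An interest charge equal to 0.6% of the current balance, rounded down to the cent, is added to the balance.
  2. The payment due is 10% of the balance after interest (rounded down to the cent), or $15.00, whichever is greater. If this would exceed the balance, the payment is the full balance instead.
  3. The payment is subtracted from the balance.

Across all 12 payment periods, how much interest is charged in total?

$6.74

Payment period 1: $176.15 +$1.05 interest = $177.20; pay $17.72 → $159.48
Payment period 2: $159.48 +$0.95 interest = $160.43; pay $16.04 → $144.39
Payment period 3: $144.39 +$0.86 interest = $145.25; pay $15.00 → $130.25
Payment period 4: $130.25 +$0.78 interest = $131.03; pay $15.00 → $116.03
Payment period 5: $116.03 +$0.69 interest = $116.72; pay $15.00 → $101.72
Payment period 6: $101.72 +$0.61 interest = $102.33; pay $15.00 → $87.33
Payment period 7: $87.33 +$0.52 interest = $87.85; pay $15.00 → $72.85
Payment period 8: $72.85 +$0.43 interest = $73.28; pay $15.00 → $58.28
Payment period 9: $58.28 +$0.34 interest = $58.62; pay $15.00 → $43.62
Payment period 10: $43.62 +$0.26 interest = $43.88; pay $15.00 → $28.88
Payment period 11: $28.88 +$0.17 interest = $29.05; pay $15.00 → $14.05
Payment period 12: $14.05 +$0.08 interest = $14.13; pay $14.13 → $0.00
Total interest: $1.05 + $0.95 + $0.86 + $0.78 + $0.69 + $0.61 + $0.52 + $0.43 + $0.34 + $0.26 + $0.17 + $0.08 = $6.74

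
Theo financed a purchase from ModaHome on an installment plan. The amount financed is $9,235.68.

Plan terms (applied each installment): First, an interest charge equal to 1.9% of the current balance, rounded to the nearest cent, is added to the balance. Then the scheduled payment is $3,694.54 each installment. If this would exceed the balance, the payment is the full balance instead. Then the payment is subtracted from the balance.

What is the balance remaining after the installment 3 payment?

# | Opening | Interest | Payment | End bal
1 | $9,235.68 | $175.48 | $3,694.54 | $5,716.62
2 | $5,716.62 | $108.62 | $3,694.54 | $2,130.70
3 | $2,130.70 | $40.48 | $2,171.18 | $0.00

$0.00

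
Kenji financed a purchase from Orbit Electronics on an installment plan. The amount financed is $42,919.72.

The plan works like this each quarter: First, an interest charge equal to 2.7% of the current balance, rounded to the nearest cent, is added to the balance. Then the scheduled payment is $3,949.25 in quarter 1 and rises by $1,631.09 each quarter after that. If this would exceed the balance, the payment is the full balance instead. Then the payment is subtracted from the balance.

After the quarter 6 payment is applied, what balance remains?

$0.00

Quarter 1: $42,919.72 +$1,158.83 interest = $44,078.55; pay $3,949.25 → $40,129.30
Quarter 2: $40,129.30 +$1,083.49 interest = $41,212.79; pay $5,580.34 → $35,632.45
Quarter 3: $35,632.45 +$962.08 interest = $36,594.53; pay $7,211.43 → $29,383.10
Quarter 4: $29,383.10 +$793.34 interest = $30,176.44; pay $8,842.52 → $21,333.92
Quarter 5: $21,333.92 +$576.02 interest = $21,909.94; pay $10,473.61 → $11,436.33
Quarter 6: $11,436.33 +$308.78 interest = $11,745.11; pay $11,745.11 → $0.00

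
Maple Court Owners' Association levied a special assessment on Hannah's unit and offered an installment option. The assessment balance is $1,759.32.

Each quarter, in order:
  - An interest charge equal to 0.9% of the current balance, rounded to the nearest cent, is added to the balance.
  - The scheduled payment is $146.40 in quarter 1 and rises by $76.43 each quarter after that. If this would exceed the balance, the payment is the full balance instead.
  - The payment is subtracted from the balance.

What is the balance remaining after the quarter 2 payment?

Quarter 1: $1,759.32 +$15.83 interest = $1,775.15; pay $146.40 → $1,628.75
Quarter 2: $1,628.75 +$14.66 interest = $1,643.41; pay $222.83 → $1,420.58

$1,420.58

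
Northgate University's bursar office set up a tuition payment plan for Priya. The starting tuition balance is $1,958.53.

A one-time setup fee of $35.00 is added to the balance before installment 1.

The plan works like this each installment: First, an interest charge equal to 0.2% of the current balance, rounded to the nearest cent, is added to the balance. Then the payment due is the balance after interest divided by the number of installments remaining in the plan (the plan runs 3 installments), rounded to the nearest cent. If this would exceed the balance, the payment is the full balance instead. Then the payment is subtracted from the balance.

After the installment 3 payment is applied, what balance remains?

# | Opening | Interest | Payment | End bal
1 | $1,993.53 | $3.99 | $665.84 | $1,331.68
2 | $1,331.68 | $2.66 | $667.17 | $667.17
3 | $667.17 | $1.33 | $668.50 | $0.00

$0.00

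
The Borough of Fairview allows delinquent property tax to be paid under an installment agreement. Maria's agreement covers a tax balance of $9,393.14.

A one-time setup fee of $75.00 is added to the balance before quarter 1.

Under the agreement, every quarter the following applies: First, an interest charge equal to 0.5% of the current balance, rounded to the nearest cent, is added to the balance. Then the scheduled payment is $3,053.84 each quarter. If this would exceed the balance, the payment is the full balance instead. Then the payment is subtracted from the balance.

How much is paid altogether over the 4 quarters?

# | Opening | Interest | Payment | End bal
1 | $9,468.14 | $47.34 | $3,053.84 | $6,461.64
2 | $6,461.64 | $32.31 | $3,053.84 | $3,440.11
3 | $3,440.11 | $17.20 | $3,053.84 | $403.47
4 | $403.47 | $2.02 | $405.49 | $0.00
Total paid: $9,567.01

$9,567.01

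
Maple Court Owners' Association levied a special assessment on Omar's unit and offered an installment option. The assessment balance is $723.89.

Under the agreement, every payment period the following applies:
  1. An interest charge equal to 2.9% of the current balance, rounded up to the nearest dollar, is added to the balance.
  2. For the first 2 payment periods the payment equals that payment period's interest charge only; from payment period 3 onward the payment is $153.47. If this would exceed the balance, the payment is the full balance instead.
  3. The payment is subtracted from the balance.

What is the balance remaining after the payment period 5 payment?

$316.48

Payment period 1: opening $723.89; interest $21.00 → $744.89; payment $21.00; balance $723.89
Payment period 2: opening $723.89; interest $21.00 → $744.89; payment $21.00; balance $723.89
Payment period 3: opening $723.89; interest $21.00 → $744.89; payment $153.47; balance $591.42
Payment period 4: opening $591.42; interest $18.00 → $609.42; payment $153.47; balance $455.95
Payment period 5: opening $455.95; interest $14.00 → $469.95; payment $153.47; balance $316.48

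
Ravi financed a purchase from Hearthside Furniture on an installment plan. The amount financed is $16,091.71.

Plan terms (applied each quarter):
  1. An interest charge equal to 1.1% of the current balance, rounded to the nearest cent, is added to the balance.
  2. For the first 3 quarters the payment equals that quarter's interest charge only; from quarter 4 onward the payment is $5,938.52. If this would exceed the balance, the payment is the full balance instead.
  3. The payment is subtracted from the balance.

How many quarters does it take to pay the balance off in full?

6

Quarter 1: $16,091.71 +$177.01 interest = $16,268.72; pay $177.01 → $16,091.71
Quarter 2: $16,091.71 +$177.01 interest = $16,268.72; pay $177.01 → $16,091.71
Quarter 3: $16,091.71 +$177.01 interest = $16,268.72; pay $177.01 → $16,091.71
Quarter 4: $16,091.71 +$177.01 interest = $16,268.72; pay $5,938.52 → $10,330.20
Quarter 5: $10,330.20 +$113.63 interest = $10,443.83; pay $5,938.52 → $4,505.31
Quarter 6: $4,505.31 +$49.56 interest = $4,554.87; pay $4,554.87 → $0.00
Balance reaches $0.00 in quarter 6.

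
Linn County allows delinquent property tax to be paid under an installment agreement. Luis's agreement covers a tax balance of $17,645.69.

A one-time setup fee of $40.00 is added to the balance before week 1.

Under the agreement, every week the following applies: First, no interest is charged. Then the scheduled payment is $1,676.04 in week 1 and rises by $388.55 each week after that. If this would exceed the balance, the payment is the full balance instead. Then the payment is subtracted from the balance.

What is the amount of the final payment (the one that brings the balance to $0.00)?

$1,801.20

Week 1: opening $17,685.69; payment $1,676.04; balance $16,009.65
Week 2: opening $16,009.65; payment $2,064.59; balance $13,945.06
Week 3: opening $13,945.06; payment $2,453.14; balance $11,491.92
Week 4: opening $11,491.92; payment $2,841.69; balance $8,650.23
Week 5: opening $8,650.23; payment $3,230.24; balance $5,419.99
Week 6: opening $5,419.99; payment $3,618.79; balance $1,801.20
Week 7: opening $1,801.20; payment $1,801.20; balance $0.00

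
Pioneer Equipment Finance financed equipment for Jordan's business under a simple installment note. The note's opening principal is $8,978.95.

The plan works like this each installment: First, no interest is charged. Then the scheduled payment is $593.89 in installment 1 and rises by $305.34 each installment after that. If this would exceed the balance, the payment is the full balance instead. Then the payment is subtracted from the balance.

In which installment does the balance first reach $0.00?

7

Installment 1: opening $8,978.95; payment $593.89; balance $8,385.06
Installment 2: opening $8,385.06; payment $899.23; balance $7,485.83
Installment 3: opening $7,485.83; payment $1,204.57; balance $6,281.26
Installment 4: opening $6,281.26; payment $1,509.91; balance $4,771.35
Installment 5: opening $4,771.35; payment $1,815.25; balance $2,956.10
Installment 6: opening $2,956.10; payment $2,120.59; balance $835.51
Installment 7: opening $835.51; payment $835.51; balance $0.00
Balance reaches $0.00 in installment 7.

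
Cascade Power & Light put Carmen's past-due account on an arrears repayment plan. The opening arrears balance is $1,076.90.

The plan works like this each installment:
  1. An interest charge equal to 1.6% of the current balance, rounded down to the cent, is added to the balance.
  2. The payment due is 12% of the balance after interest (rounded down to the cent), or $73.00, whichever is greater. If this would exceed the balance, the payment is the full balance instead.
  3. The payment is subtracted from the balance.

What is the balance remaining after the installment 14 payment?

$6.78

Installment 1: $1,076.90 +$17.23 interest = $1,094.13; pay $131.29 → $962.84
Installment 2: $962.84 +$15.40 interest = $978.24; pay $117.38 → $860.86
Installment 3: $860.86 +$13.77 interest = $874.63; pay $104.95 → $769.68
Installment 4: $769.68 +$12.31 interest = $781.99; pay $93.83 → $688.16
Installment 5: $688.16 +$11.01 interest = $699.17; pay $83.90 → $615.27
Installment 6: $615.27 +$9.84 interest = $625.11; pay $75.01 → $550.10
Installment 7: $550.10 +$8.80 interest = $558.90; pay $73.00 → $485.90
Installment 8: $485.90 +$7.77 interest = $493.67; pay $73.00 → $420.67
Installment 9: $420.67 +$6.73 interest = $427.40; pay $73.00 → $354.40
Installment 10: $354.40 +$5.67 interest = $360.07; pay $73.00 → $287.07
Installment 11: $287.07 +$4.59 interest = $291.66; pay $73.00 → $218.66
Installment 12: $218.66 +$3.49 interest = $222.15; pay $73.00 → $149.15
Installment 13: $149.15 +$2.38 interest = $151.53; pay $73.00 → $78.53
Installment 14: $78.53 +$1.25 interest = $79.78; pay $73.00 → $6.78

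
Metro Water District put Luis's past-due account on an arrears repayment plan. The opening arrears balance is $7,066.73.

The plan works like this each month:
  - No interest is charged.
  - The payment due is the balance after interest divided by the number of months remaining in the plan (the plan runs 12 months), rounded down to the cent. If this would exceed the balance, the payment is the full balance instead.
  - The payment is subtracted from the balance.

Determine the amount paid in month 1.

$588.89

Month 1: $7,066.73 − $588.89 → $6,477.84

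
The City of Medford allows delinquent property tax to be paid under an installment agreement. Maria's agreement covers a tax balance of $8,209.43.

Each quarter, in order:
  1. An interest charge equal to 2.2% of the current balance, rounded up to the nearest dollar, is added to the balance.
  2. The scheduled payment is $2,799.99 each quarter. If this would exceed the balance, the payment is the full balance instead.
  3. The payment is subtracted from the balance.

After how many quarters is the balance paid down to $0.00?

# | Opening | Interest | Payment | End bal
1 | $8,209.43 | $181.00 | $2,799.99 | $5,590.44
2 | $5,590.44 | $123.00 | $2,799.99 | $2,913.45
3 | $2,913.45 | $65.00 | $2,799.99 | $178.46
4 | $178.46 | $4.00 | $182.46 | $0.00
Balance reaches $0.00 in quarter 4.

4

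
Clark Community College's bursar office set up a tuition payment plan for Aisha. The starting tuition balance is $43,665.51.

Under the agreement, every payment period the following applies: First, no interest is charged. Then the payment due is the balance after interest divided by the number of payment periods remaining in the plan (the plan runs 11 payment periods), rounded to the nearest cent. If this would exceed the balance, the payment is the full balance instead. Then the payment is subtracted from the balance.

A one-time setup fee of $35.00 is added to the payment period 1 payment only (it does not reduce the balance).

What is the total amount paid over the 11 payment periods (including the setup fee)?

Payment period 1: $43,665.51 − $3,969.59 (+ $35.00 fee) → $39,695.92
Payment period 2: $39,695.92 − $3,969.59 → $35,726.33
Payment period 3: $35,726.33 − $3,969.59 → $31,756.74
Payment period 4: $31,756.74 − $3,969.59 → $27,787.15
Payment period 5: $27,787.15 − $3,969.59 → $23,817.56
Payment period 6: $23,817.56 − $3,969.59 → $19,847.97
Payment period 7: $19,847.97 − $3,969.59 → $15,878.38
Payment period 8: $15,878.38 − $3,969.60 → $11,908.78
Payment period 9: $11,908.78 − $3,969.59 → $7,939.19
Payment period 10: $7,939.19 − $3,969.60 → $3,969.59
Payment period 11: $3,969.59 − $3,969.59 → $0.00
Total paid: $43,700.51

$43,700.51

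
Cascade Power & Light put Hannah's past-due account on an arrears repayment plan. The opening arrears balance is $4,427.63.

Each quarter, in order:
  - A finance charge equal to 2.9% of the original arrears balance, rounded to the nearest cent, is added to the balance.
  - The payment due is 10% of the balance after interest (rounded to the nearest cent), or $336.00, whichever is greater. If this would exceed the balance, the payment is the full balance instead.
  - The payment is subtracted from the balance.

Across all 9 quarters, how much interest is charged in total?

# | Opening | Interest | Payment | End bal
1 | $4,427.63 | $128.40 | $455.60 | $4,100.43
2 | $4,100.43 | $128.40 | $422.88 | $3,805.95
3 | $3,805.95 | $128.40 | $393.44 | $3,540.91
4 | $3,540.91 | $128.40 | $366.93 | $3,302.38
5 | $3,302.38 | $128.40 | $343.08 | $3,087.70
6 | $3,087.70 | $128.40 | $336.00 | $2,880.10
7 | $2,880.10 | $128.40 | $336.00 | $2,672.50
8 | $2,672.50 | $128.40 | $336.00 | $2,464.90
9 | $2,464.90 | $128.40 | $336.00 | $2,257.30
Total interest: $128.40 + $128.40 + $128.40 + $128.40 + $128.40 + $128.40 + $128.40 + $128.40 + $128.40 = $1,155.60

$1,155.60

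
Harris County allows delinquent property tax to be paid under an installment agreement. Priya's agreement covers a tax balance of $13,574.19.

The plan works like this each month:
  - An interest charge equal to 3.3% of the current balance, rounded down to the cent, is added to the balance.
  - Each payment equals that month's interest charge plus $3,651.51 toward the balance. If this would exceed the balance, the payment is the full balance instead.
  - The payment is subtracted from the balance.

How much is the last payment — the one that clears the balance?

Month 1: opening $13,574.19; interest $447.94 → $14,022.13; payment $4,099.45; balance $9,922.68
Month 2: opening $9,922.68; interest $327.44 → $10,250.12; payment $3,978.95; balance $6,271.17
Month 3: opening $6,271.17; interest $206.94 → $6,478.11; payment $3,858.45; balance $2,619.66
Month 4: opening $2,619.66; interest $86.44 → $2,706.10; payment $2,706.10; balance $0.00

$2,706.10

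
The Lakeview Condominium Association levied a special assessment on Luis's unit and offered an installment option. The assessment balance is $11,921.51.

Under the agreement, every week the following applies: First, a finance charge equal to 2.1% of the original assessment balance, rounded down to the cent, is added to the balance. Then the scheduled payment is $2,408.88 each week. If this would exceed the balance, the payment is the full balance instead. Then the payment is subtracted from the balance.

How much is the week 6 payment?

$1,379.21

Week 1: $11,921.51 +$250.35 interest = $12,171.86; pay $2,408.88 → $9,762.98
Week 2: $9,762.98 +$250.35 interest = $10,013.33; pay $2,408.88 → $7,604.45
Week 3: $7,604.45 +$250.35 interest = $7,854.80; pay $2,408.88 → $5,445.92
Week 4: $5,445.92 +$250.35 interest = $5,696.27; pay $2,408.88 → $3,287.39
Week 5: $3,287.39 +$250.35 interest = $3,537.74; pay $2,408.88 → $1,128.86
Week 6: $1,128.86 +$250.35 interest = $1,379.21; pay $1,379.21 → $0.00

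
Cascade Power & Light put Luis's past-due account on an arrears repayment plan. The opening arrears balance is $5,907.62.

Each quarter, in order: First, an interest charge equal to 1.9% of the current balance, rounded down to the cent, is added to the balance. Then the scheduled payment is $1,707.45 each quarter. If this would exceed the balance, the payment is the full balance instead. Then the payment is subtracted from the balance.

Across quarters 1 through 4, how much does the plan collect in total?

# | Opening | Interest | Payment | End bal
1 | $5,907.62 | $112.24 | $1,707.45 | $4,312.41
2 | $4,312.41 | $81.93 | $1,707.45 | $2,686.89
3 | $2,686.89 | $51.05 | $1,707.45 | $1,030.49
4 | $1,030.49 | $19.57 | $1,050.06 | $0.00
Total paid: $6,172.41

$6,172.41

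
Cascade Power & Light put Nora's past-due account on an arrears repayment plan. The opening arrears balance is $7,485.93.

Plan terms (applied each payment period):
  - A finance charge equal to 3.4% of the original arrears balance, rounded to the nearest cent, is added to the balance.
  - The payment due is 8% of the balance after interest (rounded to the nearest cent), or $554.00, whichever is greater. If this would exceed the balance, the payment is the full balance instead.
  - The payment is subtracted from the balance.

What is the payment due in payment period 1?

Payment period 1: $7,485.93 +$254.52 interest = $7,740.45; pay $619.24 → $7,121.21

$619.24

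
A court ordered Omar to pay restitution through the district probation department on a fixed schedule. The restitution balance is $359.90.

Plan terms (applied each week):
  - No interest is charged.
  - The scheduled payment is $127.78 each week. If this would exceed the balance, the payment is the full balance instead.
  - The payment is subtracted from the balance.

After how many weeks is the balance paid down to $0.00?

# | Opening | Payment | End bal
1 | $359.90 | $127.78 | $232.12
2 | $232.12 | $127.78 | $104.34
3 | $104.34 | $104.34 | $0.00
Balance reaches $0.00 in week 3.

3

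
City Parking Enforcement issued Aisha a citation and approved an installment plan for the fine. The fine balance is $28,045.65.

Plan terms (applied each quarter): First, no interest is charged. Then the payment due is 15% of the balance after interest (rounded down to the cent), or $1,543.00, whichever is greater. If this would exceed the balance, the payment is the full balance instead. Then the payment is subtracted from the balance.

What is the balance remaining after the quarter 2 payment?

$20,262.99

Quarter 1: opening $28,045.65; payment $4,206.84; balance $23,838.81
Quarter 2: opening $23,838.81; payment $3,575.82; balance $20,262.99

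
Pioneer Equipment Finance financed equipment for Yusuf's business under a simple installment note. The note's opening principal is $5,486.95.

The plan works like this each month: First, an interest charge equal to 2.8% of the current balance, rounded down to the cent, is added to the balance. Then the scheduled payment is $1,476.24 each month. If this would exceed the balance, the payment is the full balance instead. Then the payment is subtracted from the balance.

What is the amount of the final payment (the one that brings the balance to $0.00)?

$1,446.38

Month 1: opening $5,486.95; interest $153.63 → $5,640.58; payment $1,476.24; balance $4,164.34
Month 2: opening $4,164.34; interest $116.60 → $4,280.94; payment $1,476.24; balance $2,804.70
Month 3: opening $2,804.70; interest $78.53 → $2,883.23; payment $1,476.24; balance $1,406.99
Month 4: opening $1,406.99; interest $39.39 → $1,446.38; payment $1,446.38; balance $0.00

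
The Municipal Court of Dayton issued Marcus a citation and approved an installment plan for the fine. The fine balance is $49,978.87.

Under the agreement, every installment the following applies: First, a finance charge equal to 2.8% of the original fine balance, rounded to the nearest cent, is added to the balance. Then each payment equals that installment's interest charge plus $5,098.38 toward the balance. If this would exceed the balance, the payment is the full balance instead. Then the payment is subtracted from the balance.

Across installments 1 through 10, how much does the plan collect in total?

$63,972.97

# | Opening | Interest | Payment | End bal
1 | $49,978.87 | $1,399.41 | $6,497.79 | $44,880.49
2 | $44,880.49 | $1,399.41 | $6,497.79 | $39,782.11
3 | $39,782.11 | $1,399.41 | $6,497.79 | $34,683.73
4 | $34,683.73 | $1,399.41 | $6,497.79 | $29,585.35
5 | $29,585.35 | $1,399.41 | $6,497.79 | $24,486.97
6 | $24,486.97 | $1,399.41 | $6,497.79 | $19,388.59
7 | $19,388.59 | $1,399.41 | $6,497.79 | $14,290.21
8 | $14,290.21 | $1,399.41 | $6,497.79 | $9,191.83
9 | $9,191.83 | $1,399.41 | $6,497.79 | $4,093.45
10 | $4,093.45 | $1,399.41 | $5,492.86 | $0.00
Total paid: $63,972.97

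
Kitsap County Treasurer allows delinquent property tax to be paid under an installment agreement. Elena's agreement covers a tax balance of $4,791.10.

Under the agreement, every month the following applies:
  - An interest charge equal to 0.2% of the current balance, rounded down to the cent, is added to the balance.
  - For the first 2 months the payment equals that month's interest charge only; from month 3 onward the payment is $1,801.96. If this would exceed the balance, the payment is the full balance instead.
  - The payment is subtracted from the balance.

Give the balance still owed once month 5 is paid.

$0.00

Month 1: opening $4,791.10; interest $9.58 → $4,800.68; payment $9.58; balance $4,791.10
Month 2: opening $4,791.10; interest $9.58 → $4,800.68; payment $9.58; balance $4,791.10
Month 3: opening $4,791.10; interest $9.58 → $4,800.68; payment $1,801.96; balance $2,998.72
Month 4: opening $2,998.72; interest $5.99 → $3,004.71; payment $1,801.96; balance $1,202.75
Month 5: opening $1,202.75; interest $2.40 → $1,205.15; payment $1,205.15; balance $0.00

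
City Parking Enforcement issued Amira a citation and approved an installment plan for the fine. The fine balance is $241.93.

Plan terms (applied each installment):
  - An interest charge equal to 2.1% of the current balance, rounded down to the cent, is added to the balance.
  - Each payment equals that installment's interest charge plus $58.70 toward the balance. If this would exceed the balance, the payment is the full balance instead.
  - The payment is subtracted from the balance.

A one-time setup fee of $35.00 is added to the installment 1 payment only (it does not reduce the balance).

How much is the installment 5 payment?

$7.27

Installment 1: $241.93 +$5.08 interest = $247.01; pay $63.78 (+ $35.00 fee) → $183.23
Installment 2: $183.23 +$3.84 interest = $187.07; pay $62.54 → $124.53
Installment 3: $124.53 +$2.61 interest = $127.14; pay $61.31 → $65.83
Installment 4: $65.83 +$1.38 interest = $67.21; pay $60.08 → $7.13
Installment 5: $7.13 +$0.14 interest = $7.27; pay $7.27 → $0.00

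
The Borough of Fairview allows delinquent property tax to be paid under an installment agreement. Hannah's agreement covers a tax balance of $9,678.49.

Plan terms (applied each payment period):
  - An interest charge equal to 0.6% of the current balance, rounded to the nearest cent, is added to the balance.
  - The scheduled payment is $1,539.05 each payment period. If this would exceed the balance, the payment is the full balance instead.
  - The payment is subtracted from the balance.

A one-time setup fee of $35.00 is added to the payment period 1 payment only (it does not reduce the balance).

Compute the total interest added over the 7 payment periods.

$218.03

# | Opening | Interest | Payment | Fee | End bal
1 | $9,678.49 | $58.07 | $1,539.05 | $35.00 | $8,197.51
2 | $8,197.51 | $49.19 | $1,539.05 | — | $6,707.65
3 | $6,707.65 | $40.25 | $1,539.05 | — | $5,208.85
4 | $5,208.85 | $31.25 | $1,539.05 | — | $3,701.05
5 | $3,701.05 | $22.21 | $1,539.05 | — | $2,184.21
6 | $2,184.21 | $13.11 | $1,539.05 | — | $658.27
7 | $658.27 | $3.95 | $662.22 | — | $0.00
Total interest: $58.07 + $49.19 + $40.25 + $31.25 + $22.21 + $13.11 + $3.95 = $218.03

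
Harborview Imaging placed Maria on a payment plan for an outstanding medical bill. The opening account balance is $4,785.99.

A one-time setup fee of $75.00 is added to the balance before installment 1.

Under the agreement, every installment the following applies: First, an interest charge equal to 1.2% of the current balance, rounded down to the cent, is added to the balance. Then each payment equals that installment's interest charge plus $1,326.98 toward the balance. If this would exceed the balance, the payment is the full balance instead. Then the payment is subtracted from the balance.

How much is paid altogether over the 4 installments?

$4,998.76

Installment 1: $4,860.99 +$58.33 interest = $4,919.32; pay $1,385.31 → $3,534.01
Installment 2: $3,534.01 +$42.40 interest = $3,576.41; pay $1,369.38 → $2,207.03
Installment 3: $2,207.03 +$26.48 interest = $2,233.51; pay $1,353.46 → $880.05
Installment 4: $880.05 +$10.56 interest = $890.61; pay $890.61 → $0.00
Total paid: $4,998.76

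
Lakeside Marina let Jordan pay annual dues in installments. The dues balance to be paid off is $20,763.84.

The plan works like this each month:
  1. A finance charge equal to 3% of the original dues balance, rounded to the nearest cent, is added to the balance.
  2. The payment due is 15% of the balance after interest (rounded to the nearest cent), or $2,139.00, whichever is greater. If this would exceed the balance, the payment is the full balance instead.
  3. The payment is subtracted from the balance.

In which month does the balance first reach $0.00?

13

Month 1: $20,763.84 +$622.92 interest = $21,386.76; pay $3,208.01 → $18,178.75
Month 2: $18,178.75 +$622.92 interest = $18,801.67; pay $2,820.25 → $15,981.42
Month 3: $15,981.42 +$622.92 interest = $16,604.34; pay $2,490.65 → $14,113.69
Month 4: $14,113.69 +$622.92 interest = $14,736.61; pay $2,210.49 → $12,526.12
Month 5: $12,526.12 +$622.92 interest = $13,149.04; pay $2,139.00 → $11,010.04
Month 6: $11,010.04 +$622.92 interest = $11,632.96; pay $2,139.00 → $9,493.96
Month 7: $9,493.96 +$622.92 interest = $10,116.88; pay $2,139.00 → $7,977.88
Month 8: $7,977.88 +$622.92 interest = $8,600.80; pay $2,139.00 → $6,461.80
Month 9: $6,461.80 +$622.92 interest = $7,084.72; pay $2,139.00 → $4,945.72
Month 10: $4,945.72 +$622.92 interest = $5,568.64; pay $2,139.00 → $3,429.64
Month 11: $3,429.64 +$622.92 interest = $4,052.56; pay $2,139.00 → $1,913.56
Month 12: $1,913.56 +$622.92 interest = $2,536.48; pay $2,139.00 → $397.48
Month 13: $397.48 +$622.92 interest = $1,020.40; pay $1,020.40 → $0.00
Balance reaches $0.00 in month 13.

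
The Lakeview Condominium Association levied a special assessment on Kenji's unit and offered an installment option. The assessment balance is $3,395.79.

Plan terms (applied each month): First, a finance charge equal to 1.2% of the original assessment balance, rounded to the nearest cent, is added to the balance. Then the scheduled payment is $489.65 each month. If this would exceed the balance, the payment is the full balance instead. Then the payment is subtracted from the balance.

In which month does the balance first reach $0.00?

# | Opening | Interest | Payment | End bal
1 | $3,395.79 | $40.75 | $489.65 | $2,946.89
2 | $2,946.89 | $40.75 | $489.65 | $2,497.99
3 | $2,497.99 | $40.75 | $489.65 | $2,049.09
4 | $2,049.09 | $40.75 | $489.65 | $1,600.19
5 | $1,600.19 | $40.75 | $489.65 | $1,151.29
6 | $1,151.29 | $40.75 | $489.65 | $702.39
7 | $702.39 | $40.75 | $489.65 | $253.49
8 | $253.49 | $40.75 | $294.24 | $0.00
Balance reaches $0.00 in month 8.

8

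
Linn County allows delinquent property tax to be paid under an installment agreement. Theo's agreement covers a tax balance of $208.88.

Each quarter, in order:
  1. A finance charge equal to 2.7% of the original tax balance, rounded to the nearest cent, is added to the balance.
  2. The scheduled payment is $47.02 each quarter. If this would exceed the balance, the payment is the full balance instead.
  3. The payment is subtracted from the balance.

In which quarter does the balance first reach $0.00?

Quarter 1: opening $208.88; interest $5.64 → $214.52; payment $47.02; balance $167.50
Quarter 2: opening $167.50; interest $5.64 → $173.14; payment $47.02; balance $126.12
Quarter 3: opening $126.12; interest $5.64 → $131.76; payment $47.02; balance $84.74
Quarter 4: opening $84.74; interest $5.64 → $90.38; payment $47.02; balance $43.36
Quarter 5: opening $43.36; interest $5.64 → $49.00; payment $47.02; balance $1.98
Quarter 6: opening $1.98; interest $5.64 → $7.62; payment $7.62; balance $0.00
Balance reaches $0.00 in quarter 6.

6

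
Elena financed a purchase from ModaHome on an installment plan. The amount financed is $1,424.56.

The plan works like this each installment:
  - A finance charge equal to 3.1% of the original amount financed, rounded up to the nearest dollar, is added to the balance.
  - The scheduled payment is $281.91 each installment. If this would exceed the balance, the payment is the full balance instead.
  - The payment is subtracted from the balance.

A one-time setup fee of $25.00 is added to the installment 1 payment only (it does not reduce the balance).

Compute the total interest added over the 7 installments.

Installment 1: opening $1,424.56; interest $45.00 → $1,469.56; payment $281.91 (+ $25.00 fee); balance $1,187.65
Installment 2: opening $1,187.65; interest $45.00 → $1,232.65; payment $281.91; balance $950.74
Installment 3: opening $950.74; interest $45.00 → $995.74; payment $281.91; balance $713.83
Installment 4: opening $713.83; interest $45.00 → $758.83; payment $281.91; balance $476.92
Installment 5: opening $476.92; interest $45.00 → $521.92; payment $281.91; balance $240.01
Installment 6: opening $240.01; interest $45.00 → $285.01; payment $281.91; balance $3.10
Installment 7: opening $3.10; interest $45.00 → $48.10; payment $48.10; balance $0.00
Total interest: $45.00 + $45.00 + $45.00 + $45.00 + $45.00 + $45.00 + $45.00 = $315.00

$315.00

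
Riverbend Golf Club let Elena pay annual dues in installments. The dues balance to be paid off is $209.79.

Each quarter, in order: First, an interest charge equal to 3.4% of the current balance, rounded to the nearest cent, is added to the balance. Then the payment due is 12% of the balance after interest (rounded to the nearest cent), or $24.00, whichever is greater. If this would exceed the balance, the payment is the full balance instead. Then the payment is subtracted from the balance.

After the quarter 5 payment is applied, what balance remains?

$117.19

Quarter 1: opening $209.79; interest $7.13 → $216.92; payment $26.03; balance $190.89
Quarter 2: opening $190.89; interest $6.49 → $197.38; payment $24.00; balance $173.38
Quarter 3: opening $173.38; interest $5.89 → $179.27; payment $24.00; balance $155.27
Quarter 4: opening $155.27; interest $5.28 → $160.55; payment $24.00; balance $136.55
Quarter 5: opening $136.55; interest $4.64 → $141.19; payment $24.00; balance $117.19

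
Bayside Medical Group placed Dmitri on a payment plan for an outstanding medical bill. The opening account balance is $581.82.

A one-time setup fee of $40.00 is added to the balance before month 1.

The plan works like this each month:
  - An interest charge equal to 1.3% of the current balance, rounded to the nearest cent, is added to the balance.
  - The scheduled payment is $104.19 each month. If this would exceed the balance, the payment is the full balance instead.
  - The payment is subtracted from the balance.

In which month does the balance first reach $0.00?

Month 1: $621.82 +$8.08 interest = $629.90; pay $104.19 → $525.71
Month 2: $525.71 +$6.83 interest = $532.54; pay $104.19 → $428.35
Month 3: $428.35 +$5.57 interest = $433.92; pay $104.19 → $329.73
Month 4: $329.73 +$4.29 interest = $334.02; pay $104.19 → $229.83
Month 5: $229.83 +$2.99 interest = $232.82; pay $104.19 → $128.63
Month 6: $128.63 +$1.67 interest = $130.30; pay $104.19 → $26.11
Month 7: $26.11 +$0.34 interest = $26.45; pay $26.45 → $0.00
Balance reaches $0.00 in month 7.

7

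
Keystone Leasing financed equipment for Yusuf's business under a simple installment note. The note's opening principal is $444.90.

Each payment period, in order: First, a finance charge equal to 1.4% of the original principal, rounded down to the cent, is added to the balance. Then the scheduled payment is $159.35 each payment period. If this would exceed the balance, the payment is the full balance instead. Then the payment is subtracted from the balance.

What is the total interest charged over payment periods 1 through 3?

$18.66

Payment period 1: $444.90 +$6.22 interest = $451.12; pay $159.35 → $291.77
Payment period 2: $291.77 +$6.22 interest = $297.99; pay $159.35 → $138.64
Payment period 3: $138.64 +$6.22 interest = $144.86; pay $144.86 → $0.00
Total interest: $6.22 + $6.22 + $6.22 = $18.66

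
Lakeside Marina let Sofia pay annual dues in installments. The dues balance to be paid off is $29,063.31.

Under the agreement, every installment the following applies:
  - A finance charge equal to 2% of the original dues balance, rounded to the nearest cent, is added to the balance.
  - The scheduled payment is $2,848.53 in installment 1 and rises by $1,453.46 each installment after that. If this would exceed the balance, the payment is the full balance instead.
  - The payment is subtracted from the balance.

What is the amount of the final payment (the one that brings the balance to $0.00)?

$3,773.68

Installment 1: opening $29,063.31; interest $581.27 → $29,644.58; payment $2,848.53; balance $26,796.05
Installment 2: opening $26,796.05; interest $581.27 → $27,377.32; payment $4,301.99; balance $23,075.33
Installment 3: opening $23,075.33; interest $581.27 → $23,656.60; payment $5,755.45; balance $17,901.15
Installment 4: opening $17,901.15; interest $581.27 → $18,482.42; payment $7,208.91; balance $11,273.51
Installment 5: opening $11,273.51; interest $581.27 → $11,854.78; payment $8,662.37; balance $3,192.41
Installment 6: opening $3,192.41; interest $581.27 → $3,773.68; payment $3,773.68; balance $0.00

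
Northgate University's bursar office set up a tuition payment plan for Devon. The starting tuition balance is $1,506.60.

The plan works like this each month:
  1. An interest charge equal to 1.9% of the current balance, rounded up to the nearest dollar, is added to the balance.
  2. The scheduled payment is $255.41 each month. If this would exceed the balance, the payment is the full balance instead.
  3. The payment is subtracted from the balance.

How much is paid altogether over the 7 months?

# | Opening | Interest | Payment | End bal
1 | $1,506.60 | $29.00 | $255.41 | $1,280.19
2 | $1,280.19 | $25.00 | $255.41 | $1,049.78
3 | $1,049.78 | $20.00 | $255.41 | $814.37
4 | $814.37 | $16.00 | $255.41 | $574.96
5 | $574.96 | $11.00 | $255.41 | $330.55
6 | $330.55 | $7.00 | $255.41 | $82.14
7 | $82.14 | $2.00 | $84.14 | $0.00
Total paid: $1,616.60

$1,616.60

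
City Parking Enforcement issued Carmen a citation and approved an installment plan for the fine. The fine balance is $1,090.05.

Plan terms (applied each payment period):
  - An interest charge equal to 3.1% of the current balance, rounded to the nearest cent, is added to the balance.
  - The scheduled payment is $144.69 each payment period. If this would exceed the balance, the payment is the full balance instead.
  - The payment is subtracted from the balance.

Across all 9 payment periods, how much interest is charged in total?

Payment period 1: opening $1,090.05; interest $33.79 → $1,123.84; payment $144.69; balance $979.15
Payment period 2: opening $979.15; interest $30.35 → $1,009.50; payment $144.69; balance $864.81
Payment period 3: opening $864.81; interest $26.81 → $891.62; payment $144.69; balance $746.93
Payment period 4: opening $746.93; interest $23.15 → $770.08; payment $144.69; balance $625.39
Payment period 5: opening $625.39; interest $19.39 → $644.78; payment $144.69; balance $500.09
Payment period 6: opening $500.09; interest $15.50 → $515.59; payment $144.69; balance $370.90
Payment period 7: opening $370.90; interest $11.50 → $382.40; payment $144.69; balance $237.71
Payment period 8: opening $237.71; interest $7.37 → $245.08; payment $144.69; balance $100.39
Payment period 9: opening $100.39; interest $3.11 → $103.50; payment $103.50; balance $0.00
Total interest: $33.79 + $30.35 + $26.81 + $23.15 + $19.39 + $15.50 + $11.50 + $7.37 + $3.11 = $170.97

$170.97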